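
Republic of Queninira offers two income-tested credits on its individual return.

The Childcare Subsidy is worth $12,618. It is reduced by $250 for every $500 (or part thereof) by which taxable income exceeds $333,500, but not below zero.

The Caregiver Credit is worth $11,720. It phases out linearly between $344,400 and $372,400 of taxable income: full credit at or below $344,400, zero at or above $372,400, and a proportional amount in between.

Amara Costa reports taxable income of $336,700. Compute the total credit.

$22,588

Childcare Subsidy: income exceeds $333,500 by $3,200, which is 7 full-or-partial $500 increments; reduction = 7 × $250 = $1,750, leaving $10,868.
Caregiver Credit: $336,700 is at or below the $344,400 threshold, so the full $11,720 applies.
Total: $10,868 + $11,720 = $22,588.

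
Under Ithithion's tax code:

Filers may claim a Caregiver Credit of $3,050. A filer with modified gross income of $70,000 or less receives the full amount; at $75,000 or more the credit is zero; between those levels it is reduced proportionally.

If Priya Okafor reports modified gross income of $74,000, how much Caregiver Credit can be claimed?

Caregiver Credit: $74,000 is $4,000 into a $5,000 phase-out range, leaving 1,000/5,000 of the credit: $3,050 × 1,000/5,000 = $610.

$610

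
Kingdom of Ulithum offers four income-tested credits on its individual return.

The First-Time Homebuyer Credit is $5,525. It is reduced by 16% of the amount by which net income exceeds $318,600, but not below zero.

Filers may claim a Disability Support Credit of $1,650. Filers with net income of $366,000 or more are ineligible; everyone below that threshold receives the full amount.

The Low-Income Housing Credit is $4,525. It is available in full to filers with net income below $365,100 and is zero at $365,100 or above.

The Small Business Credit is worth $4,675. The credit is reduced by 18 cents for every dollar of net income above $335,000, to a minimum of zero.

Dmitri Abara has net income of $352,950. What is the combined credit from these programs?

First-Time Homebuyer Credit: 16% of the $34,350 excess over $318,600 is $5,496; credit = $5,525 − $5,496 = $29.
Disability Support Credit: $352,950 is below the $366,000 cutoff, so the full $1,650 applies.
Low-Income Housing Credit: $352,950 is below the $365,100 cutoff, so the full $4,525 applies.
Small Business Credit: 18% of the $17,950 excess over $335,000 is $3,231; credit = $4,675 − $3,231 = $1,444.
Total: $29 + $1,650 + $4,525 + $1,444 = $7,648.

$7,648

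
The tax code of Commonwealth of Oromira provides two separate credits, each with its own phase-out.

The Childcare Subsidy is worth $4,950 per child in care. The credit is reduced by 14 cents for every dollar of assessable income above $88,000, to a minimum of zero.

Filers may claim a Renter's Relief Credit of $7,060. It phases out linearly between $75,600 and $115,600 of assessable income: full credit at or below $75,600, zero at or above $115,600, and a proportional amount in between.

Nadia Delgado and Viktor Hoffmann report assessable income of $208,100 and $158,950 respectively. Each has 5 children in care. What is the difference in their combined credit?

Nadia ($208,100): Childcare Subsidy: base = 5 × $4,950 = $24,750. 14% of the $120,100 excess over $88,000 is $16,814; credit = $24,750 − $16,814 = $7,936. Renter's Relief Credit: $208,100 is at or above $115,600, so the credit is $0. total $7,936 + $0 = $7,936
Viktor ($158,950): Childcare Subsidy: base = 5 × $4,950 = $24,750. 14% of the $70,950 excess over $88,000 is $9,933; credit = $24,750 − $9,933 = $14,817. Renter's Relief Credit: $158,950 is at or above $115,600, so the credit is $0. total $14,817 + $0 = $14,817
Difference: |$7,936 − $14,817| = $6,881.

$6,881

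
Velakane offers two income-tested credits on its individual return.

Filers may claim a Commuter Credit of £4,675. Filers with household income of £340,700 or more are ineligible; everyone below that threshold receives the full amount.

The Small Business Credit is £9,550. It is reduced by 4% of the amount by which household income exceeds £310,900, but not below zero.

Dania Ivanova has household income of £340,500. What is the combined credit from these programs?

£13,041

Commuter Credit: £340,500 is below the £340,700 cutoff, so the full £4,675 applies.
Small Business Credit: 4% of the £29,600 excess over £310,900 is £1,184; credit = £9,550 − £1,184 = £8,366.
Total: £4,675 + £8,366 = £13,041.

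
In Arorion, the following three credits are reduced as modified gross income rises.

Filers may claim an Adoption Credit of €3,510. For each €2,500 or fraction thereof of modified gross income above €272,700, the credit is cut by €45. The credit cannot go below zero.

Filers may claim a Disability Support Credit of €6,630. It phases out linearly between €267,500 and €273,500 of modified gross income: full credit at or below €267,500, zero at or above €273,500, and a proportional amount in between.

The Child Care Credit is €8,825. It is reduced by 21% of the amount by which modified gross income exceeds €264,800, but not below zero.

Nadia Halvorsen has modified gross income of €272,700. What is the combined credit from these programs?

€11,560

Adoption Credit: €272,700 is at or below the €272,700 threshold, so the full €3,510 applies.
Disability Support Credit: €272,700 is €5,200 into a €6,000 phase-out range, leaving 800/6,000 of the credit: €6,630 × 800/6,000 = €884.
Child Care Credit: 21% of the €7,900 excess over €264,800 is €1,659; credit = €8,825 − €1,659 = €7,166.
Total: €3,510 + €884 + €7,166 = €11,560.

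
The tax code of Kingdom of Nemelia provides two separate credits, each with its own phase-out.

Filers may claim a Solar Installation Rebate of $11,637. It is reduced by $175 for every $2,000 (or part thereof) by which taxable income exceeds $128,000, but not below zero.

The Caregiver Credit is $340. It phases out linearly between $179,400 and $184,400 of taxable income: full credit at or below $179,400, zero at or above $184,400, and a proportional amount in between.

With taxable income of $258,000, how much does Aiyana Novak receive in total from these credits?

$262

Solar Installation Rebate: income exceeds $128,000 by $130,000, which is 65 full-or-partial $2,000 increments; reduction = 65 × $175 = $11,375, leaving $262.
Caregiver Credit: $258,000 is at or above $184,400, so the credit is $0.
Total: $262 + $0 = $262.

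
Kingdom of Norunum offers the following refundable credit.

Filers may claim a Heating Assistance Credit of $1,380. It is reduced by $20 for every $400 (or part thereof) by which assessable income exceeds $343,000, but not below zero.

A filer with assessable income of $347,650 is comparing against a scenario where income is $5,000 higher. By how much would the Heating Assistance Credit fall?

At $347,650 — income exceeds $343,000 by $4,650, which is 12 full-or-partial $400 increments; reduction = 12 × $20 = $240, leaving $1,140.
At $352,650 — income exceeds $343,000 by $9,650, which is 25 full-or-partial $400 increments; reduction = 25 × $20 = $500, leaving $880.
Lost: $1,140 − $880 = $260.

$260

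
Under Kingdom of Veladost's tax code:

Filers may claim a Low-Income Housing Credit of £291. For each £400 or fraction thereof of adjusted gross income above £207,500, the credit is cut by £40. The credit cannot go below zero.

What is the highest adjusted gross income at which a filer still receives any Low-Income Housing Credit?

After 7 increments the reduction is 7 × £40 = £280, leaving £11; one more increment wipes it out. Increment 7 ends at excess 7 × £400 = £2,800, so the highest qualifying income is £207,500 + £2,800 = £210,300.

£210,300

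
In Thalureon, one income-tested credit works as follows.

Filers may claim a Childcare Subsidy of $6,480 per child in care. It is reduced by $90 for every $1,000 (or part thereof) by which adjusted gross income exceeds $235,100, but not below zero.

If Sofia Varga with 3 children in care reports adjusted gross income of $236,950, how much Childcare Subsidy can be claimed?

$19,260

Childcare Subsidy: base = 3 × $6,480 = $19,440. income exceeds $235,100 by $1,850, which is 2 full-or-partial $1,000 increments; reduction = 2 × $90 = $180, leaving $19,260.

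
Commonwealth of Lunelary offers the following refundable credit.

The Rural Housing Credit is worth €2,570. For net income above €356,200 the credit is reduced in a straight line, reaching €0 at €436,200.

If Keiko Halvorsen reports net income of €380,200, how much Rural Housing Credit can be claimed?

Rural Housing Credit: €380,200 is €24,000 into a €80,000 phase-out range, leaving 56,000/80,000 of the credit: €2,570 × 56,000/80,000 = €1,799.

€1,799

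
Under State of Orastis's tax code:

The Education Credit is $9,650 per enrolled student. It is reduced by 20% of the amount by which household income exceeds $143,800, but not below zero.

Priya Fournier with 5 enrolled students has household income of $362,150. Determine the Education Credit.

$4,580

Education Credit: base = 5 × $9,650 = $48,250. 20% of the $218,350 excess over $143,800 is $43,670; credit = $48,250 − $43,670 = $4,580.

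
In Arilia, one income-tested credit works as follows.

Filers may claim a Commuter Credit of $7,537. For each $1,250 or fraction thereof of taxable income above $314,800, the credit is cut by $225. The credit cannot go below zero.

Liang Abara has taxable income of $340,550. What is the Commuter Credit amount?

Commuter Credit: income exceeds $314,800 by $25,750, which is 21 full-or-partial $1,250 increments; reduction = 21 × $225 = $4,725, leaving $2,812.

$2,812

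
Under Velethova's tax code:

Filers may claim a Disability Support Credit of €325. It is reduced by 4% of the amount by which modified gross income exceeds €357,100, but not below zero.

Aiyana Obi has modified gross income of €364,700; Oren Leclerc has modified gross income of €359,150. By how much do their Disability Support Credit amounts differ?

€222

Aiyana (€364,700): Disability Support Credit: 4% of the €7,600 excess over €357,100 is €304; credit = €325 − €304 = €21.
Oren (€359,150): Disability Support Credit: 4% of the €2,050 excess over €357,100 is €82; credit = €325 − €82 = €243.
Difference: |€21 − €243| = €222.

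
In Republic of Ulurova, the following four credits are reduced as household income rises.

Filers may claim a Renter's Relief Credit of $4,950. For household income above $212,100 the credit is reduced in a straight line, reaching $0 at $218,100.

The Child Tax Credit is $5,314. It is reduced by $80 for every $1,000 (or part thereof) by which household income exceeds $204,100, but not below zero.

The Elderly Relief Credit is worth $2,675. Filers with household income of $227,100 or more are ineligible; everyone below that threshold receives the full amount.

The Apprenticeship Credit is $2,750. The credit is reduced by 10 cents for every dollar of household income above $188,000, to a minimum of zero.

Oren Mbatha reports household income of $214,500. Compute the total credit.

Renter's Relief Credit: $214,500 is $2,400 into a $6,000 phase-out range, leaving 3,600/6,000 of the credit: $4,950 × 3,600/6,000 = $2,970.
Child Tax Credit: income exceeds $204,100 by $10,400, which is 11 full-or-partial $1,000 increments; reduction = 11 × $80 = $880, leaving $4,434.
Elderly Relief Credit: $214,500 is below the $227,100 cutoff, so the full $2,675 applies.
Apprenticeship Credit: 10% of the $26,500 excess over $188,000 is $2,650; credit = $2,750 − $2,650 = $100.
Total: $2,970 + $4,434 + $2,675 + $100 = $10,179.

$10,179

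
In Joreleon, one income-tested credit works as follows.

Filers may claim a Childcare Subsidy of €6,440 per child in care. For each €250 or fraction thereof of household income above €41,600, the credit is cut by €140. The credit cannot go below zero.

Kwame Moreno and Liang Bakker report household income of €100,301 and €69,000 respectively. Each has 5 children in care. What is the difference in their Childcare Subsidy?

Kwame (€100,301): Childcare Subsidy: base = 5 × €6,440 = €32,200. income exceeds €41,600 by €58,701 → 235 increments × €140 = €32,900 ≥ base, so the credit is €0.
Liang (€69,000): Childcare Subsidy: base = 5 × €6,440 = €32,200. income exceeds €41,600 by €27,400, which is 110 full-or-partial €250 increments; reduction = 110 × €140 = €15,400, leaving €16,800.
Difference: |€0 − €16,800| = €16,800.

€16,800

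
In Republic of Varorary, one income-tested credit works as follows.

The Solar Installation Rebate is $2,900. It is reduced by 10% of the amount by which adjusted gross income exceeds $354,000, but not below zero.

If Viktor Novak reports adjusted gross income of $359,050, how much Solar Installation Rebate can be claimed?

$2,395

Solar Installation Rebate: 10% of the $5,050 excess over $354,000 is $505; credit = $2,900 − $505 = $2,395.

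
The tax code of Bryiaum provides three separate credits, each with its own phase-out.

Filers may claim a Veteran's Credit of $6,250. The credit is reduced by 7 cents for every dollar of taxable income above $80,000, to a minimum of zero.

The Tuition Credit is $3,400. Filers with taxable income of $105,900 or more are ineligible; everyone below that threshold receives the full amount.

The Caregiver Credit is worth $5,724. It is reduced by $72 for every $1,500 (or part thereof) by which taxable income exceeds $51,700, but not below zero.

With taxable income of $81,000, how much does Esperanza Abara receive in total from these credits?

$13,864

Veteran's Credit: 7% of the $1,000 excess over $80,000 is $70; credit = $6,250 − $70 = $6,180.
Tuition Credit: $81,000 is below the $105,900 cutoff, so the full $3,400 applies.
Caregiver Credit: income exceeds $51,700 by $29,300, which is 20 full-or-partial $1,500 increments; reduction = 20 × $72 = $1,440, leaving $4,284.
Total: $6,180 + $3,400 + $4,284 = $13,864.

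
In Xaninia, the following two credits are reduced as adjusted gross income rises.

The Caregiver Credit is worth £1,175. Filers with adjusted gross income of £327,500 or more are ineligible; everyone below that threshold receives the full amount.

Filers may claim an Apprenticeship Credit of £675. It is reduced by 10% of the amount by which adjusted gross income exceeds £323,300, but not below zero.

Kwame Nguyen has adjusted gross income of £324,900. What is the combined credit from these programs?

Caregiver Credit: £324,900 is below the £327,500 cutoff, so the full £1,175 applies.
Apprenticeship Credit: 10% of the £1,600 excess over £323,300 is £160; credit = £675 − £160 = £515.
Total: £1,175 + £515 = £1,690.

£1,690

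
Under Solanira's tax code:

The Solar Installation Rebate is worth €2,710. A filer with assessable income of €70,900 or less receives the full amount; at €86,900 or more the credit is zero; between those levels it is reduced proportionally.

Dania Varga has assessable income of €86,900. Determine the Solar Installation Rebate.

€0

Solar Installation Rebate: €86,900 is at or above €86,900, so the credit is €0.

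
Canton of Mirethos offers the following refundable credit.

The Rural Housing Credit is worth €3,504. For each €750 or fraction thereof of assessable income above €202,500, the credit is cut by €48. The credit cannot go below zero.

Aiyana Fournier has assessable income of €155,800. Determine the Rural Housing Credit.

€3,504

Rural Housing Credit: €155,800 is at or below the €202,500 threshold, so the full €3,504 applies.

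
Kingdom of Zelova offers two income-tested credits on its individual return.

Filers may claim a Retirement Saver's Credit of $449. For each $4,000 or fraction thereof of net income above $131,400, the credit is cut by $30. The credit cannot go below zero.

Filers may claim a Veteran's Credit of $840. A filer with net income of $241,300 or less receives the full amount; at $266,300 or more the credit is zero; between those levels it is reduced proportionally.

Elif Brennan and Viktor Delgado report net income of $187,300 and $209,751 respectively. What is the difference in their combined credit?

Elif ($187,300): Retirement Saver's Credit: income exceeds $131,400 by $55,900, which is 14 full-or-partial $4,000 increments; reduction = 14 × $30 = $420, leaving $29. Veteran's Credit: $187,300 is at or below the $241,300 threshold, so the full $840 applies. total $29 + $840 = $869
Viktor ($209,751): Retirement Saver's Credit: income exceeds $131,400 by $78,351 → 20 increments × $30 = $600 ≥ base, so the credit is $0. Veteran's Credit: $209,751 is at or below the $241,300 threshold, so the full $840 applies. total $0 + $840 = $840
Difference: |$869 − $840| = $29.

$29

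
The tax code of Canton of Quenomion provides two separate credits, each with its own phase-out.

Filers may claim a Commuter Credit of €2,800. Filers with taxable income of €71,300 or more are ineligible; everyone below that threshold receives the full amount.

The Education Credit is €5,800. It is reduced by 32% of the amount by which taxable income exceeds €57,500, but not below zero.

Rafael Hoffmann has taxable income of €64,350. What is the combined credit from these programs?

Commuter Credit: €64,350 is below the €71,300 cutoff, so the full €2,800 applies.
Education Credit: 32% of the €6,850 excess over €57,500 is €2,192; credit = €5,800 − €2,192 = €3,608.
Total: €2,800 + €3,608 = €6,408.

€6,408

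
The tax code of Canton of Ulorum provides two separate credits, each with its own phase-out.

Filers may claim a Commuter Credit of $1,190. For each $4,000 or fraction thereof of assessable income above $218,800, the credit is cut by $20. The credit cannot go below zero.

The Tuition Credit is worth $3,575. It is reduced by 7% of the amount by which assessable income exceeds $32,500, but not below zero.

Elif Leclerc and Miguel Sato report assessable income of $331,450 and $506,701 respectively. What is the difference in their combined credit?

$610

Elif ($331,450): Commuter Credit: income exceeds $218,800 by $112,650, which is 29 full-or-partial $4,000 increments; reduction = 29 × $20 = $580, leaving $610. Tuition Credit: 7% of the $298,950 excess over $32,500 is $20,926.50 ≥ base, so the credit is $0. total $610 + $0 = $610
Miguel ($506,701): Commuter Credit: income exceeds $218,800 by $287,901 → 72 increments × $20 = $1,440 ≥ base, so the credit is $0. Tuition Credit: 7% of the $474,201 excess over $32,500 is $33,194.07 ≥ base, so the credit is $0. total $0 + $0 = $0
Difference: |$610 − $0| = $610.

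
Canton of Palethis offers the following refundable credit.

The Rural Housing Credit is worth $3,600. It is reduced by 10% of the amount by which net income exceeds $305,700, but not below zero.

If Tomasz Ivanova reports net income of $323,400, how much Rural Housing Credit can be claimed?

Rural Housing Credit: 10% of the $17,700 excess over $305,700 is $1,770; credit = $3,600 − $1,770 = $1,830.

$1,830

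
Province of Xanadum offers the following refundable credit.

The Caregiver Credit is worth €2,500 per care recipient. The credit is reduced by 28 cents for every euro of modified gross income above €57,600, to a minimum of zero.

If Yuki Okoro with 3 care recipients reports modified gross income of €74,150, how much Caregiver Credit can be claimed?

€2,866

Caregiver Credit: base = 3 × €2,500 = €7,500. 28% of the €16,550 excess over €57,600 is €4,634; credit = €7,500 − €4,634 = €2,866.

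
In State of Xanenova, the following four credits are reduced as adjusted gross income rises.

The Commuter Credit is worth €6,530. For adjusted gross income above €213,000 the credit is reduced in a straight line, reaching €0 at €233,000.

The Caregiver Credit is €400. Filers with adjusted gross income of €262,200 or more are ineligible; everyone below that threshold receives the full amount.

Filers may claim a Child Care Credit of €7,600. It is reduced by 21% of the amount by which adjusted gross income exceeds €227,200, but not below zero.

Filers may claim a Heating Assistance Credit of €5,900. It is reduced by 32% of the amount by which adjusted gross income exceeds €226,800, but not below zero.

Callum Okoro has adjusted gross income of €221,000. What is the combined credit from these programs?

Commuter Credit: €221,000 is €8,000 into a €20,000 phase-out range, leaving 12,000/20,000 of the credit: €6,530 × 12,000/20,000 = €3,918.
Caregiver Credit: €221,000 is below the €262,200 cutoff, so the full €400 applies.
Child Care Credit: €221,000 is at or below the €227,200 threshold, so the full €7,600 applies.
Heating Assistance Credit: €221,000 is at or below the €226,800 threshold, so the full €5,900 applies.
Total: €3,918 + €400 + €7,600 + €5,900 = €17,818.

€17,818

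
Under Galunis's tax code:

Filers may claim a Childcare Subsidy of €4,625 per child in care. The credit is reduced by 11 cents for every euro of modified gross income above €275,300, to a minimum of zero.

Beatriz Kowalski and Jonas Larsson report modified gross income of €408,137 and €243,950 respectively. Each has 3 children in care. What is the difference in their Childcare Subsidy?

€13,875

Beatriz (€408,137): Childcare Subsidy: base = 3 × €4,625 = €13,875. 11% of the €132,837 excess over €275,300 is €14,612.07 ≥ base, so the credit is €0.
Jonas (€243,950): Childcare Subsidy: base = 3 × €4,625 = €13,875. €243,950 is at or below the €275,300 threshold, so the full €13,875 applies.
Difference: |€0 − €13,875| = €13,875.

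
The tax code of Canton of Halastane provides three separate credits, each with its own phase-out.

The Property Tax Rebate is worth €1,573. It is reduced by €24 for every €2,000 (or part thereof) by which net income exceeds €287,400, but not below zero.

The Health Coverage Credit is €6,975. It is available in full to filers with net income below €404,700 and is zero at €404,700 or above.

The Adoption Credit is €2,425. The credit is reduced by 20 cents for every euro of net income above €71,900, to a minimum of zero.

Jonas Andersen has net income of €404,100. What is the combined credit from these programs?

€7,132

Property Tax Rebate: income exceeds €287,400 by €116,700, which is 59 full-or-partial €2,000 increments; reduction = 59 × €24 = €1,416, leaving €157.
Health Coverage Credit: €404,100 is below the €404,700 cutoff, so the full €6,975 applies.
Adoption Credit: 20% of the €332,200 excess over €71,900 is €66,440 ≥ base, so the credit is €0.
Total: €157 + €6,975 + €0 = €7,132.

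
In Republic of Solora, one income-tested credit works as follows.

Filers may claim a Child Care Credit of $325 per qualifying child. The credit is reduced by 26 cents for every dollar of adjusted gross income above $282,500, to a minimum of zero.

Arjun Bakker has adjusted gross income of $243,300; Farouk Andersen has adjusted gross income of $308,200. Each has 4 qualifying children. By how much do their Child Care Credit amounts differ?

$1,300

Arjun ($243,300): Child Care Credit: base = 4 × $325 = $1,300. $243,300 is at or below the $282,500 threshold, so the full $1,300 applies.
Farouk ($308,200): Child Care Credit: base = 4 × $325 = $1,300. 26% of the $25,700 excess over $282,500 is $6,682 ≥ base, so the credit is $0.
Difference: |$1,300 − $0| = $1,300.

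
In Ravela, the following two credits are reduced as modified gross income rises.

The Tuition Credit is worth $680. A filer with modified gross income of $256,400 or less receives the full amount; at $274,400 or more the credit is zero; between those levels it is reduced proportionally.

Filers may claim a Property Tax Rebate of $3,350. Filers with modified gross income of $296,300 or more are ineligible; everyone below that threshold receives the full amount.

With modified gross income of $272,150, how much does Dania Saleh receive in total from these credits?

$3,435

Tuition Credit: $272,150 is $15,750 into a $18,000 phase-out range, leaving 2,250/18,000 of the credit: $680 × 2,250/18,000 = $85.
Property Tax Rebate: $272,150 is below the $296,300 cutoff, so the full $3,350 applies.
Total: $85 + $3,350 = $3,435.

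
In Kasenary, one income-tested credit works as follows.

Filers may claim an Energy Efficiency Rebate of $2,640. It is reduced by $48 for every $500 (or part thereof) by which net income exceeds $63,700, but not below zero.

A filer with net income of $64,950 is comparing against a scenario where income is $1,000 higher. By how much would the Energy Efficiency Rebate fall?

At $64,950 — income exceeds $63,700 by $1,250, which is 3 full-or-partial $500 increments; reduction = 3 × $48 = $144, leaving $2,496.
At $65,950 — income exceeds $63,700 by $2,250, which is 5 full-or-partial $500 increments; reduction = 5 × $48 = $240, leaving $2,400.
Lost: $2,496 − $2,400 = $96.

$96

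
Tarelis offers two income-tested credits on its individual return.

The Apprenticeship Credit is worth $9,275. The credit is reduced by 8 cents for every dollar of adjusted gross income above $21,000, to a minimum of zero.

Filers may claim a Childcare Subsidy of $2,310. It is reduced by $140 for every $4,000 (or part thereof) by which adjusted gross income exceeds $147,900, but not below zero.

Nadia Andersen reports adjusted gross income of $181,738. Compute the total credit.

$1,050

Apprenticeship Credit: 8% of the $160,738 excess over $21,000 is $12,859.04 ≥ base, so the credit is $0.
Childcare Subsidy: income exceeds $147,900 by $33,838, which is 9 full-or-partial $4,000 increments; reduction = 9 × $140 = $1,260, leaving $1,050.
Total: $0 + $1,050 = $1,050.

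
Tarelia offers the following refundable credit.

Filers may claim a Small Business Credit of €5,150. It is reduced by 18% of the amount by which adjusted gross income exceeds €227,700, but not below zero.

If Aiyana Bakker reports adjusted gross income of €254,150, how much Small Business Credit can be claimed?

Small Business Credit: 18% of the €26,450 excess over €227,700 is €4,761; credit = €5,150 − €4,761 = €389.

€389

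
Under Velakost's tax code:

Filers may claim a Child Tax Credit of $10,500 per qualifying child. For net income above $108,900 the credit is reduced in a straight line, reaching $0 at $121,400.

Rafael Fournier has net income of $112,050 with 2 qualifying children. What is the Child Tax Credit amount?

$15,708

Child Tax Credit: base = 2 × $10,500 = $21,000. $112,050 is $3,150 into a $12,500 phase-out range, leaving 9,350/12,500 of the credit: $21,000 × 9,350/12,500 = $15,708.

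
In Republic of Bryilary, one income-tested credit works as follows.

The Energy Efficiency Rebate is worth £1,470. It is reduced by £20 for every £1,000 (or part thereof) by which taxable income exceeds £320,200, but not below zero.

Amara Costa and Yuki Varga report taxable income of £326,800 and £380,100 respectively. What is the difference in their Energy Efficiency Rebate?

Amara (£326,800): Energy Efficiency Rebate: income exceeds £320,200 by £6,600, which is 7 full-or-partial £1,000 increments; reduction = 7 × £20 = £140, leaving £1,330.
Yuki (£380,100): Energy Efficiency Rebate: income exceeds £320,200 by £59,900, which is 60 full-or-partial £1,000 increments; reduction = 60 × £20 = £1,200, leaving £270.
Difference: |£1,330 − £270| = £1,060.

£1,060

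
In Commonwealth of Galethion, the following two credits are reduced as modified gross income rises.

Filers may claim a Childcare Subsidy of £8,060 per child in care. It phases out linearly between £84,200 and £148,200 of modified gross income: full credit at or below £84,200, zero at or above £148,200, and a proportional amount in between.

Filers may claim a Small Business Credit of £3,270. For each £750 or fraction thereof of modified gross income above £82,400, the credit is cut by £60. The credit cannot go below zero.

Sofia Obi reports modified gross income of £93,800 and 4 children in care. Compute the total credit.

£29,714

Childcare Subsidy: base = 4 × £8,060 = £32,240. £93,800 is £9,600 into a £64,000 phase-out range, leaving 54,400/64,000 of the credit: £32,240 × 54,400/64,000 = £27,404.
Small Business Credit: income exceeds £82,400 by £11,400, which is 16 full-or-partial £750 increments; reduction = 16 × £60 = £960, leaving £2,310.
Total: £27,404 + £2,310 = £29,714.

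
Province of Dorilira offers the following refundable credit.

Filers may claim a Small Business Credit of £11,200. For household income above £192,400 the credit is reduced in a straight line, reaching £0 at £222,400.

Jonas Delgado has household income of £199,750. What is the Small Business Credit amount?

Small Business Credit: £199,750 is £7,350 into a £30,000 phase-out range, leaving 22,650/30,000 of the credit: £11,200 × 22,650/30,000 = £8,456.

£8,456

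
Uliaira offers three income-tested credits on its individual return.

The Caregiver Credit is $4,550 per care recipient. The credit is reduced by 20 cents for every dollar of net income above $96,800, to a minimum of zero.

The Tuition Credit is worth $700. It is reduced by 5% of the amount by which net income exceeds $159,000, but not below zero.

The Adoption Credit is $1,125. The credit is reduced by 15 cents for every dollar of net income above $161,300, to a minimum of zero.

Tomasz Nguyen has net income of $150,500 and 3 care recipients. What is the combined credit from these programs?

$4,735

Caregiver Credit: base = 3 × $4,550 = $13,650. 20% of the $53,700 excess over $96,800 is $10,740; credit = $13,650 − $10,740 = $2,910.
Tuition Credit: $150,500 is at or below the $159,000 threshold, so the full $700 applies.
Adoption Credit: $150,500 is at or below the $161,300 threshold, so the full $1,125 applies.
Total: $2,910 + $700 + $1,125 = $4,735.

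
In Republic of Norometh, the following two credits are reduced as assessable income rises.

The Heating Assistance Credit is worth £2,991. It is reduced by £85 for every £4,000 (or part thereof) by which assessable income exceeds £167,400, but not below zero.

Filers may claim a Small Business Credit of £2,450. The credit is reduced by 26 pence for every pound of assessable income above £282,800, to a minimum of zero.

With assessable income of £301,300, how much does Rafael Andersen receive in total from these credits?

£101

Heating Assistance Credit: income exceeds £167,400 by £133,900, which is 34 full-or-partial £4,000 increments; reduction = 34 × £85 = £2,890, leaving £101.
Small Business Credit: 26% of the £18,500 excess over £282,800 is £4,810 ≥ base, so the credit is £0.
Total: £101 + £0 = £101.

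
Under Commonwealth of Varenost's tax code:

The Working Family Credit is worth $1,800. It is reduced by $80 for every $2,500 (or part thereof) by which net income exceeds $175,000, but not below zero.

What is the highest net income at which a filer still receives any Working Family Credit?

$230,000

After 22 increments the reduction is 22 × $80 = $1,760, leaving $40; one more increment wipes it out. Increment 22 ends at excess 22 × $2,500 = $55,000, so the highest qualifying income is $175,000 + $55,000 = $230,000.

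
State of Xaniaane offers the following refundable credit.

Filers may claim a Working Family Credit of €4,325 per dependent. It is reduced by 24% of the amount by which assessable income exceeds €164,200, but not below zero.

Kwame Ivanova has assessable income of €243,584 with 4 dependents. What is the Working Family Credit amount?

€0

Working Family Credit: base = 4 × €4,325 = €17,300. 24% of the €79,384 excess over €164,200 is €19,052.16 ≥ base, so the credit is €0.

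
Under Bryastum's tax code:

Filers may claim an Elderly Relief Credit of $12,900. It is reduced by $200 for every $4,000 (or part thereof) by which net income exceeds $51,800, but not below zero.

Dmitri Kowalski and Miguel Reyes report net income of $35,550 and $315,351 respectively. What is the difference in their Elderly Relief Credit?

$12,900

Dmitri ($35,550): Elderly Relief Credit: $35,550 is at or below the $51,800 threshold, so the full $12,900 applies.
Miguel ($315,351): Elderly Relief Credit: income exceeds $51,800 by $263,551 → 66 increments × $200 = $13,200 ≥ base, so the credit is $0.
Difference: |$12,900 − $0| = $12,900.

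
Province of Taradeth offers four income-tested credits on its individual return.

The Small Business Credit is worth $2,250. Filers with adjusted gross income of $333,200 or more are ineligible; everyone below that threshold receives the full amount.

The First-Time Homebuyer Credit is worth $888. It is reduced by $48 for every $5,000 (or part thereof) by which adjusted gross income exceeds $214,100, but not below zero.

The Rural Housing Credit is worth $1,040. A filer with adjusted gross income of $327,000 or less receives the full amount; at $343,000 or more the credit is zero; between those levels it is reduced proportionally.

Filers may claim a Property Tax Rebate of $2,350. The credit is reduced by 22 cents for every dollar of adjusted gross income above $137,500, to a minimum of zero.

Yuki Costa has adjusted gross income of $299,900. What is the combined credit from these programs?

$3,314

Small Business Credit: $299,900 is below the $333,200 cutoff, so the full $2,250 applies.
First-Time Homebuyer Credit: income exceeds $214,100 by $85,800, which is 18 full-or-partial $5,000 increments; reduction = 18 × $48 = $864, leaving $24.
Rural Housing Credit: $299,900 is at or below the $327,000 threshold, so the full $1,040 applies.
Property Tax Rebate: 22% of the $162,400 excess over $137,500 is $35,728 ≥ base, so the credit is $0.
Total: $2,250 + $24 + $1,040 + $0 = $3,314.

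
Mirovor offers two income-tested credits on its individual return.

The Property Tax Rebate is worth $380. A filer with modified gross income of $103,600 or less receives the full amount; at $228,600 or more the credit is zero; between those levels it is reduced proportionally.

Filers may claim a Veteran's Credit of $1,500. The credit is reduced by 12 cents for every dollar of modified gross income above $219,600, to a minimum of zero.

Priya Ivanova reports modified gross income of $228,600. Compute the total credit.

$420

Property Tax Rebate: $228,600 is at or above $228,600, so the credit is $0.
Veteran's Credit: 12% of the $9,000 excess over $219,600 is $1,080; credit = $1,500 − $1,080 = $420.
Total: $0 + $420 = $420.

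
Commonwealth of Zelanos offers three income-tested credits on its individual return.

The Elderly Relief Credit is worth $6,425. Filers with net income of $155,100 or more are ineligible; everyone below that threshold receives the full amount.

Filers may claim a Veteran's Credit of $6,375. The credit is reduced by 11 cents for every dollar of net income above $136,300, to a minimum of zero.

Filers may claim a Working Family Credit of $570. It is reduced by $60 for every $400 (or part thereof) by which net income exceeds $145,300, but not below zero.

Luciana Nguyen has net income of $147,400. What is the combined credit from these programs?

$11,789

Elderly Relief Credit: $147,400 is below the $155,100 cutoff, so the full $6,425 applies.
Veteran's Credit: 11% of the $11,100 excess over $136,300 is $1,221; credit = $6,375 − $1,221 = $5,154.
Working Family Credit: income exceeds $145,300 by $2,100, which is 6 full-or-partial $400 increments; reduction = 6 × $60 = $360, leaving $210.
Total: $6,425 + $5,154 + $210 = $11,789.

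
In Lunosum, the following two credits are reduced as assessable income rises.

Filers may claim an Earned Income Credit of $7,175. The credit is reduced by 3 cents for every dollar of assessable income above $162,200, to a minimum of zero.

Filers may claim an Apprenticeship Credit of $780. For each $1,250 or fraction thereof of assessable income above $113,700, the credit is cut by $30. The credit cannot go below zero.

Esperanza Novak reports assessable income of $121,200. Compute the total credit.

$7,775

Earned Income Credit: $121,200 is at or below the $162,200 threshold, so the full $7,175 applies.
Apprenticeship Credit: income exceeds $113,700 by $7,500, which is 6 full-or-partial $1,250 increments; reduction = 6 × $30 = $180, leaving $600.
Total: $7,175 + $600 = $7,775.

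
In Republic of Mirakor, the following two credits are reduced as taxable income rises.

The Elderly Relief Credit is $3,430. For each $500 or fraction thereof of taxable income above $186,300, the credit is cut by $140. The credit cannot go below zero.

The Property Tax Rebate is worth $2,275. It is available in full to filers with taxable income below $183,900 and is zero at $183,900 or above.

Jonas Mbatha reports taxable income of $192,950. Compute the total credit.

Elderly Relief Credit: income exceeds $186,300 by $6,650, which is 14 full-or-partial $500 increments; reduction = 14 × $140 = $1,960, leaving $1,470.
Property Tax Rebate: $192,950 meets or exceeds the $183,900 cutoff, so the credit is $0.
Total: $1,470 + $0 = $1,470.

$1,470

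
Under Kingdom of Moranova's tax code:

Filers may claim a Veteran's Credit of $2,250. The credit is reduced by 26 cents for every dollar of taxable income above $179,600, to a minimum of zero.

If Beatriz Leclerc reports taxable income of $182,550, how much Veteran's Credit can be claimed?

Veteran's Credit: 26% of the $2,950 excess over $179,600 is $767; credit = $2,250 − $767 = $1,483.

$1,483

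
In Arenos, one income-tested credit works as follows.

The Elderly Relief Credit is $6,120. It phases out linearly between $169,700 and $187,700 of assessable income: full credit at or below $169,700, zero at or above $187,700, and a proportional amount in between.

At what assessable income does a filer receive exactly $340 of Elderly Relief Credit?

$340 is 340/6,120 of the full $6,120, so 5,780/6,120 of the $18,000 range has been used: income = $169,700 + $18,000 × 5,780/6,120 = $186,700.

$186,700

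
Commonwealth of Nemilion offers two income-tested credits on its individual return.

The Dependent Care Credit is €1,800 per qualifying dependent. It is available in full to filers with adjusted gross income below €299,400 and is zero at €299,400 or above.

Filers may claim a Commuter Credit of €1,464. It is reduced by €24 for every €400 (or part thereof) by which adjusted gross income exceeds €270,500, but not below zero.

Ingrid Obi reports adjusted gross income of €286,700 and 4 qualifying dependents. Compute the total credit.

Dependent Care Credit: base = 4 × €1,800 = €7,200. €286,700 is below the €299,400 cutoff, so the full €7,200 applies.
Commuter Credit: income exceeds €270,500 by €16,200, which is 41 full-or-partial €400 increments; reduction = 41 × €24 = €984, leaving €480.
Total: €7,200 + €480 = €7,680.

€7,680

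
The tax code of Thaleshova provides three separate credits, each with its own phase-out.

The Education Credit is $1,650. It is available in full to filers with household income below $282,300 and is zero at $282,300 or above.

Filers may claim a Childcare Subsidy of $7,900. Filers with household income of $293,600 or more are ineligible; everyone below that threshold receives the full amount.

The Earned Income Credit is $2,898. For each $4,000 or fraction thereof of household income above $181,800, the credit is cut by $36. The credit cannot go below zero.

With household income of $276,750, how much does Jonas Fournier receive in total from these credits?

Education Credit: $276,750 is below the $282,300 cutoff, so the full $1,650 applies.
Childcare Subsidy: $276,750 is below the $293,600 cutoff, so the full $7,900 applies.
Earned Income Credit: income exceeds $181,800 by $94,950, which is 24 full-or-partial $4,000 increments; reduction = 24 × $36 = $864, leaving $2,034.
Total: $1,650 + $7,900 + $2,034 = $11,584.

$11,584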